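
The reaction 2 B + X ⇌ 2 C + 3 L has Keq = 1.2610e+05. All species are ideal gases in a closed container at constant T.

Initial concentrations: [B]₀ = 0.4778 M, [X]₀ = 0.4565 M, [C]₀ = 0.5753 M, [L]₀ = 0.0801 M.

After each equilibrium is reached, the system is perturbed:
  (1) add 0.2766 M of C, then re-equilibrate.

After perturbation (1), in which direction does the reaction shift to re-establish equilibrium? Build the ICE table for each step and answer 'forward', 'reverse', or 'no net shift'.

Direction: reverse

Q₀ = 0.001632 vs Keq = 1.2610e+05 ⇒ Q<K, forward
Step 1:
                   B          X          C          L
  Initial     0.4778     0.4565     0.5753     0.0801
  Change     -0.4734    -0.2367     0.4734     0.7101
  Equil     0.004424     0.2198      1.049     0.7902
  solve Keq expr → x = 0.2367; check Q = 1.2610e+05
Then add 0.2766 M of C.
Step 2:
                   B          X          C          L
  Initial   0.004424     0.2198      1.325     0.7902
  Change    0.001137 5.6844e-04  -0.001137  -0.001705
  Equil     0.005561     0.2204      1.324     0.7885
  solve Keq expr → x = -5.6844e-04; check Q = 1.2610e+05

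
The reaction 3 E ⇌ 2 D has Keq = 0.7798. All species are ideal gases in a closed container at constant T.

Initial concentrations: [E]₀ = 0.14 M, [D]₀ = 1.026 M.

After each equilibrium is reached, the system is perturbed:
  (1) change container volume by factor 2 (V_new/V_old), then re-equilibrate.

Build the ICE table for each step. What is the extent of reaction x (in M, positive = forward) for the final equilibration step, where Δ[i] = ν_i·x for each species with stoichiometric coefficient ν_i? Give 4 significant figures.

Q₀ = 383.6 vs Keq = 0.7798 ⇒ Q>K, reverse
Step 1:
                    E           D
  I              0.14       1.026
  C            0.6351     -0.4234
  E            0.7751      0.6026
  solve Keq expr → x = -0.2117; check Q = 0.7798
Then change container volume by factor 2 (V_new/V_old).
Step 2:
                    E           D
  I            0.3876      0.3013
  C             0.058    -0.03867
  E            0.4456      0.2626
  solve Keq expr → x = -0.01933; check Q = 0.7798

x = -0.01933 M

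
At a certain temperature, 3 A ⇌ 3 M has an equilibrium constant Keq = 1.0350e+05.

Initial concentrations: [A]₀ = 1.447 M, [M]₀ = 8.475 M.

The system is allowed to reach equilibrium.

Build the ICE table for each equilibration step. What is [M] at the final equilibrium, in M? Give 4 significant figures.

Q₀ = 200.9 vs Keq = 1.0350e+05 ⇒ Q<K, forward
Step 1:
                    A           M
  Initial       1.447       8.475
  Change        -1.24        1.24
  Equil        0.2069       9.715
  solve Keq expr → x = 0.4134; check Q = 1.0350e+05

[M]_eq = 9.715 M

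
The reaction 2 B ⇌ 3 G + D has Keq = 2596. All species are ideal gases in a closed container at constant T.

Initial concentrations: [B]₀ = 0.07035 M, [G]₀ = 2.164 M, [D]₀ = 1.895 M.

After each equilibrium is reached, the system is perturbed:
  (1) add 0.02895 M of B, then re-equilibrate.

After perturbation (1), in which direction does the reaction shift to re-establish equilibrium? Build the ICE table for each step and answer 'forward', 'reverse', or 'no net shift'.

Q₀ = 3880 vs Keq = 2596 ⇒ Q>K, reverse
Step 1:
                  B         G         D
  Initial   0.07035     2.164     1.895
  Change    0.01423  -0.02134 -0.007115
  Equil     0.08458     2.143     1.888
  solve Keq expr → x = -0.007115; check Q = 2596
Then add 0.02895 M of B.
Step 2:
                  B         G         D
  Initial    0.1135     2.143     1.888
  Change    -0.0263   0.03945   0.01315
  Equil     0.08723     2.182     1.901
  solve Keq expr → x = 0.01315; check Q = 2596

Direction: forward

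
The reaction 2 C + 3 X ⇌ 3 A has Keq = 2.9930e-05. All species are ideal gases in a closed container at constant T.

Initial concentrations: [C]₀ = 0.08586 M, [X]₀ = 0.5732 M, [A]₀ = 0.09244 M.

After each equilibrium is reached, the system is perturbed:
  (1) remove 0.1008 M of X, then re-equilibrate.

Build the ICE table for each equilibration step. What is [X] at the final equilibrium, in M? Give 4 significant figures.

[X]_eq = 0.5601 M

Q₀ = 0.569 vs Keq = 2.9930e-05 ⇒ Q>K, reverse
Step 1:
                  C         X         A
  init      0.08586    0.5732   0.09244
  Δ         0.05788   0.08682  -0.08682
  eq         0.1437      0.66  0.005623
  solve Keq expr → x = -0.02894; check Q = 2.9930e-05
Then remove 0.1008 M of X.
Step 2:
                  C         X         A
  init       0.1437    0.5592  0.005623
  Δ       5.5950e-04 8.3925e-04 -8.3925e-04
  eq         0.1443    0.5601  0.004784
  solve Keq expr → x = -2.7975e-04; check Q = 2.9930e-05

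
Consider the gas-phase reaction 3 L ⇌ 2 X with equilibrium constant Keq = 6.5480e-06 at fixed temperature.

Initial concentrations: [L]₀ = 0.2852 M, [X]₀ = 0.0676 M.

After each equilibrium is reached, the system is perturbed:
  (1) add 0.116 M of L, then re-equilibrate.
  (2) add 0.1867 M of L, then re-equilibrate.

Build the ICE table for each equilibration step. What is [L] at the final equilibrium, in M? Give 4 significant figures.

Q₀ = 0.197 vs Keq = 6.5480e-06 ⇒ Q>K, reverse
Step 1:
                  L         X
  I          0.2852    0.0676
  C          0.1005  -0.06699
  E          0.3857 6.1291e-04
  solve Keq expr → x = -0.03349; check Q = 6.5480e-06
Then add 0.116 M of L.
Step 2:
                  L         X
  I          0.5017 6.1291e-04
  C       -4.4274e-04 2.9516e-04
  E          0.5012 9.0807e-04
  solve Keq expr → x = 1.4758e-04; check Q = 6.5480e-06
Then add 0.1867 M of L.
Step 3:
                  L         X
  I          0.6879 9.0807e-04
  C       -8.2409e-04 5.4939e-04
  E          0.6871  0.001457
  solve Keq expr → x = 2.7470e-04; check Q = 6.5480e-06

[L]_eq = 0.6871 M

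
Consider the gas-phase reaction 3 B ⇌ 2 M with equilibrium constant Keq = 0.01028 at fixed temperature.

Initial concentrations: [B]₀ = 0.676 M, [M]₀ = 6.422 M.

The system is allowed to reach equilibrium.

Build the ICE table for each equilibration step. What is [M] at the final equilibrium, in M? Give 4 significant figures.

[M]_eq = 2.002 M

Q₀ = 133.5 vs Keq = 0.01028 ⇒ Q>K, reverse
Step 1:
                  B         M
  init        0.676     6.422
  Δ            6.63     -4.42
  eq          7.306     2.002
  solve Keq expr → x = -2.21; check Q = 0.01028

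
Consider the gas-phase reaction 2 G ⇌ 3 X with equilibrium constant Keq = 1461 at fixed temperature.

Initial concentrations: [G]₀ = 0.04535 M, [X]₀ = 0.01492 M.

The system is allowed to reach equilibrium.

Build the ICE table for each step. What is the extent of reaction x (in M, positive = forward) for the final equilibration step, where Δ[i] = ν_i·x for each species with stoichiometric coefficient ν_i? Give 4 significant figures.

x = 0.02237 M

Q₀ = 0.001615 vs Keq = 1461 ⇒ Q<K, forward
Step 1:
                   G          X
  init       0.04535    0.01492
  Δ         -0.04474     0.0671
  eq      6.1458e-04    0.08202
  solve Keq expr → x = 0.02237; check Q = 1461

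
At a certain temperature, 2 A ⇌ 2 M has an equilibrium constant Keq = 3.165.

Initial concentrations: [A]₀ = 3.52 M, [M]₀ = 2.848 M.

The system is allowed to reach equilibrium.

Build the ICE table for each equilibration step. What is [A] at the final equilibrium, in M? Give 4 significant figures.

Q₀ = 0.6546 vs Keq = 3.165 ⇒ Q<K, forward
Step 1:
                   A          M
  Initial       3.52      2.848
  Change      -1.229      1.229
  Equil        2.291      4.077
  solve Keq expr → x = 0.6143; check Q = 3.165

[A]_eq = 2.291 M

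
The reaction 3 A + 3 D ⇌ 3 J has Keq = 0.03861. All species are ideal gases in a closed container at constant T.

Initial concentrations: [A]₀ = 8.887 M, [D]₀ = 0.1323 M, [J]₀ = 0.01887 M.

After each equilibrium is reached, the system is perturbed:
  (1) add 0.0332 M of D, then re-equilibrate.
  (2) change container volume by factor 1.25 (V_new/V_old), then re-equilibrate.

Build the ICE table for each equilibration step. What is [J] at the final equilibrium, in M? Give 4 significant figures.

[J]_eq = 0.1038 M

Q₀ = 4.1340e-06 vs Keq = 0.03861 ⇒ Q<K, forward
Step 1:
                    A           D           J
  I             8.887      0.1323     0.01887
  C          -0.09424    -0.09424     0.09424
  E             8.793     0.03806      0.1131
  solve Keq expr → x = 0.03141; check Q = 0.03861
Then add 0.0332 M of D.
Step 2:
                    A           D           J
  I             8.793     0.07126      0.1131
  C          -0.02474    -0.02474     0.02474
  E             8.768     0.04652      0.1379
  solve Keq expr → x = 0.008248; check Q = 0.03861
Then change container volume by factor 1.25 (V_new/V_old).
Step 3:
                    A           D           J
  I             7.014     0.03721      0.1103
  C          0.006515    0.006515   -0.006515
  E             7.021     0.04373      0.1038
  solve Keq expr → x = -0.002172; check Q = 0.03861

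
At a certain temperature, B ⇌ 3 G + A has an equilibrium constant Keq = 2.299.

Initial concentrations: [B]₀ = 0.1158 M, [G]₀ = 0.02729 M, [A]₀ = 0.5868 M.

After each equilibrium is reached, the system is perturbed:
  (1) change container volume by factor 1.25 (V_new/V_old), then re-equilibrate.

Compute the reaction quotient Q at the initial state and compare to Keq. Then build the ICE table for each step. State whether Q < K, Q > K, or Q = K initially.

Q₀ = 1.0299e-04; Q < K (proceeds forward)

Q₀ = 1.0299e-04 vs Keq = 2.299 ⇒ Q<K, forward
Step 1:
                  B         G         A
  Initial    0.1158   0.02729    0.5868
  Change     -0.104    0.3121     0.104
  Equil     0.01175    0.3394    0.6908
  solve Keq expr → x = 0.104; check Q = 2.299
Then change container volume by factor 1.25 (V_new/V_old).
Step 2:
                  B         G         A
  Initial  0.009402    0.2715    0.5527
  Change    -0.0039    0.0117    0.0039
  Equil    0.005502    0.2832    0.5566
  solve Keq expr → x = 0.0039; check Q = 2.299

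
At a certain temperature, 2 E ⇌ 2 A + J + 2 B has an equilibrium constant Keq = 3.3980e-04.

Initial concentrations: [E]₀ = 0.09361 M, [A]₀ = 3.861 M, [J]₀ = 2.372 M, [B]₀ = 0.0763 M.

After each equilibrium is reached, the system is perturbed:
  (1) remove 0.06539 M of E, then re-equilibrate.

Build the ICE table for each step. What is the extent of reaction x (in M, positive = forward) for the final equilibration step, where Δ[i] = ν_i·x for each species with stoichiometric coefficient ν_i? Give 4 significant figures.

Q₀ = 23.49 vs Keq = 3.3980e-04 ⇒ Q>K, reverse
Step 1:
                  E         A         J         B
  I         0.09361     3.861     2.372    0.0763
  C         0.07576  -0.07576  -0.03788  -0.07576
  E          0.1694     3.785     2.334 5.3988e-04
  solve Keq expr → x = -0.03788; check Q = 3.3980e-04
Then remove 0.06539 M of E.
Step 2:
                  E         A         J         B
  I           0.104     3.785     2.334 5.3988e-04
  C       2.0775e-04 -2.0775e-04 -1.0387e-04 -2.0775e-04
  E          0.1042     3.785     2.334 3.3213e-04
  solve Keq expr → x = -1.0387e-04; check Q = 3.3980e-04

x = -1.0387e-04 M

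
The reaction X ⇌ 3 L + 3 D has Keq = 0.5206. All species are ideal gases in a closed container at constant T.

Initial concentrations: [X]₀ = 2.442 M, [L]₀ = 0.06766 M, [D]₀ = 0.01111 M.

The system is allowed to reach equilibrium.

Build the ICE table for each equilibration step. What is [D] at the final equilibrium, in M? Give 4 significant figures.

[D]_eq = 0.9884 M

Q₀ = 1.7394e-10 vs Keq = 0.5206 ⇒ Q<K, forward
Step 1:
                    X           L           D
  Initial       2.442     0.06766     0.01111
  Change      -0.3258      0.9773      0.9773
  Equil         2.116       1.045      0.9884
  solve Keq expr → x = 0.3258; check Q = 0.5206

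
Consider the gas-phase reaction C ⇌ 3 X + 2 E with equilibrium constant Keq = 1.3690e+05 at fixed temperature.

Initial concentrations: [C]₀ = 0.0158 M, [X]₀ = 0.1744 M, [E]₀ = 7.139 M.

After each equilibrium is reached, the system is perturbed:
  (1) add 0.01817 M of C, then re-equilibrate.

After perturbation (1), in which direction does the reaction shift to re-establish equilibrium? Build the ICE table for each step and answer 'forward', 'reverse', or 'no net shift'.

Q₀ = 17.11 vs Keq = 1.3690e+05 ⇒ Q<K, forward
Step 1:
                   C          X          E
  init        0.0158     0.1744      7.139
  Δ          -0.0158    0.04739    0.03159
  eq      4.0975e-06     0.2218      7.171
  solve Keq expr → x = 0.0158; check Q = 1.3690e+05
Then add 0.01817 M of C.
Step 2:
                   C          X          E
  init       0.01817     0.2218      7.171
  Δ         -0.01817     0.0545    0.03633
  eq      8.0015e-06     0.2763      7.207
  solve Keq expr → x = 0.01817; check Q = 1.3690e+05

Direction: forward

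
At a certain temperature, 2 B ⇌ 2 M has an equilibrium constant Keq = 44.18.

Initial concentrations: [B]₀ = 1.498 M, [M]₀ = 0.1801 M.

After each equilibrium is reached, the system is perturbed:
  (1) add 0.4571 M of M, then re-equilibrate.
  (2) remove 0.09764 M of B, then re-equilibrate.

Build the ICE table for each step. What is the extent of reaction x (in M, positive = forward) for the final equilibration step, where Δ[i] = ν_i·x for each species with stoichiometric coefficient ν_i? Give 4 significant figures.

Q₀ = 0.01445 vs Keq = 44.18 ⇒ Q<K, forward
Step 1:
                  B         M
  I           1.498    0.1801
  C          -1.279     1.279
  E          0.2195     1.459
  solve Keq expr → x = 0.6393; check Q = 44.18
Then add 0.4571 M of M.
Step 2:
                  B         M
  I          0.2195     1.916
  C         0.05978  -0.05978
  E          0.2792     1.856
  solve Keq expr → x = -0.02989; check Q = 44.18
Then remove 0.09764 M of B.
Step 3:
                  B         M
  I          0.1816     1.856
  C         0.08487  -0.08487
  E          0.2665     1.771
  solve Keq expr → x = -0.04244; check Q = 44.18

x = -0.04244 M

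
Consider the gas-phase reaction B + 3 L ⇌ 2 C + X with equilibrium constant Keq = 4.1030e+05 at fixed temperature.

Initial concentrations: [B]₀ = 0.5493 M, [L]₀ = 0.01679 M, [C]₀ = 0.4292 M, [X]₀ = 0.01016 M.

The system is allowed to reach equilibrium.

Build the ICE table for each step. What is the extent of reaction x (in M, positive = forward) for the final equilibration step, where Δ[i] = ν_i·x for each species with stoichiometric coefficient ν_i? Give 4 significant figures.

x = 0.004815 M

Q₀ = 719.9 vs Keq = 4.1030e+05 ⇒ Q<K, forward
Step 1:
                   B          L          C          X
  Initial     0.5493    0.01679     0.4292    0.01016
  Change   -0.004815   -0.01444   0.009629   0.004815
  Equil       0.5445   0.002346     0.4388    0.01497
  solve Keq expr → x = 0.004815; check Q = 4.1030e+05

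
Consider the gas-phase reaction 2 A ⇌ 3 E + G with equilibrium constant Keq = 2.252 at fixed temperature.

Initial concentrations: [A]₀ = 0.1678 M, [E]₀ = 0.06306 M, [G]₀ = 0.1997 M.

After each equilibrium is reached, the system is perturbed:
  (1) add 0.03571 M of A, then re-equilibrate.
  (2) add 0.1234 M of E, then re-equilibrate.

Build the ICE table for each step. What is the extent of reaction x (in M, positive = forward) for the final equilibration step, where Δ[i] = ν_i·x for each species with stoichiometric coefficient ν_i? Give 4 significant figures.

Q₀ = 0.001779 vs Keq = 2.252 ⇒ Q<K, forward
Step 1:
                   A          E          G
  Initial     0.1678    0.06306     0.1997
  Change      -0.125     0.1875     0.0625
  Equil       0.0428     0.2506     0.2622
  solve Keq expr → x = 0.0625; check Q = 2.252
Then add 0.03571 M of A.
Step 2:
                   A          E          G
  Initial    0.07851     0.2506     0.2622
  Change    -0.02467      0.037    0.01233
  Equil      0.05384     0.2876     0.2745
  solve Keq expr → x = 0.01233; check Q = 2.252
Then add 0.1234 M of E.
Step 3:
                   A          E          G
  Initial    0.05384      0.411     0.2745
  Change     0.02436   -0.03654   -0.01218
  Equil       0.0782     0.3744     0.2624
  solve Keq expr → x = -0.01218; check Q = 2.252

x = -0.01218 M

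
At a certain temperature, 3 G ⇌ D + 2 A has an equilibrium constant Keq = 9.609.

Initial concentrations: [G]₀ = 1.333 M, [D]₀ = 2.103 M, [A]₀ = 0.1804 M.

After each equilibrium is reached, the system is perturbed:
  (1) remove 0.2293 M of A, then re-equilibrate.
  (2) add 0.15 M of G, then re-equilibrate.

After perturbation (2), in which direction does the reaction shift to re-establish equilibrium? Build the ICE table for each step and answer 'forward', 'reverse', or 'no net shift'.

Q₀ = 0.02889 vs Keq = 9.609 ⇒ Q<K, forward
Step 1:
                    G           D           A
  I             1.333       2.103      0.1804
  C           -0.8241      0.2747      0.5494
  E            0.5089       2.378      0.7298
  solve Keq expr → x = 0.2747; check Q = 9.609
Then remove 0.2293 M of A.
Step 2:
                    G           D           A
  I            0.5089       2.378      0.5005
  C          -0.08288     0.02763     0.05526
  E             0.426       2.405      0.5558
  solve Keq expr → x = 0.02763; check Q = 9.609
Then add 0.15 M of G.
Step 3:
                    G           D           A
  I             0.576       2.405      0.5558
  C           -0.1107      0.0369     0.07381
  E            0.4653       2.442      0.6296
  solve Keq expr → x = 0.0369; check Q = 9.609

Direction: forward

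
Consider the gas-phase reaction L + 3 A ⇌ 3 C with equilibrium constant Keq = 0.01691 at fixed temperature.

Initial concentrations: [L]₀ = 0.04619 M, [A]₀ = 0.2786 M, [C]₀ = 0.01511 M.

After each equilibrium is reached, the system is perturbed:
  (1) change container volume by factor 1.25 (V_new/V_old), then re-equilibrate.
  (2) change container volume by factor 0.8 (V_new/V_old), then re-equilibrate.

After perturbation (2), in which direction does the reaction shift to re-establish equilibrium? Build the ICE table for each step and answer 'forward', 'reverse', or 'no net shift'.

Q₀ = 0.003454 vs Keq = 0.01691 ⇒ Q<K, forward
Step 1:
                   L          A          C
  Initial    0.04619     0.2786    0.01511
  Change   -0.003049  -0.009147   0.009147
  Equil      0.04314     0.2695    0.02426
  solve Keq expr → x = 0.003049; check Q = 0.01691
Then change container volume by factor 1.25 (V_new/V_old).
Step 2:
                   L          A          C
  Initial    0.03451     0.2156    0.01941
  Change  4.0614e-04   0.001218  -0.001218
  Equil      0.03492     0.2168    0.01819
  solve Keq expr → x = -4.0614e-04; check Q = 0.01691
Then change container volume by factor 0.8 (V_new/V_old).
Step 3:
                   L          A          C
  Initial    0.04365      0.271    0.02273
  Change  -5.0767e-04  -0.001523   0.001523
  Equil      0.04314     0.2695    0.02426
  solve Keq expr → x = 5.0767e-04; check Q = 0.01691

Direction: forward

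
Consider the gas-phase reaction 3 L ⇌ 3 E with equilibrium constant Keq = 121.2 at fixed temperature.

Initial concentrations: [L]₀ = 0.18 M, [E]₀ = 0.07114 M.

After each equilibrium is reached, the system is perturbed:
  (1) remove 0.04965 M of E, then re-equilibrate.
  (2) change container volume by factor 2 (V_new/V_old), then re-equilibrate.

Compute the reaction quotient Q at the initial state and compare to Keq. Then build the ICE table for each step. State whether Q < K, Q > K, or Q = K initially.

Q₀ = 0.06173; Q < K (proceeds forward)

Q₀ = 0.06173 vs Keq = 121.2 ⇒ Q<K, forward
Step 1:
                    L           E
  init           0.18     0.07114
  Δ           -0.1378      0.1378
  eq          0.04222      0.2089
  solve Keq expr → x = 0.04593; check Q = 121.2
Then remove 0.04965 M of E.
Step 2:
                    L           E
  init        0.04222      0.1593
  Δ         -0.008346    0.008346
  eq          0.03387      0.1676
  solve Keq expr → x = 0.002782; check Q = 121.2
Then change container volume by factor 2 (V_new/V_old).
Step 3:
                    L           E
  init        0.01694     0.08381
  Δ                 0           0
  eq          0.01694     0.08381
  solve Keq expr → x = 0; check Q = 121.2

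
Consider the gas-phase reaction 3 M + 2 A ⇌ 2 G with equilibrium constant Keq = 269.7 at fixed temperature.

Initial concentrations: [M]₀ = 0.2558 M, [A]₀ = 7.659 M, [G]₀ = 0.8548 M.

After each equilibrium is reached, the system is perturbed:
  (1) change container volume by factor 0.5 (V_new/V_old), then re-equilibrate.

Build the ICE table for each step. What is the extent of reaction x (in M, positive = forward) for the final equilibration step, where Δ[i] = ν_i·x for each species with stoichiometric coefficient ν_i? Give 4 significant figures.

x = 0.0133 M

Q₀ = 0.7442 vs Keq = 269.7 ⇒ Q<K, forward
Step 1:
                  M         A         G
  I          0.2558     7.659    0.8548
  C         -0.2155   -0.1437    0.1437
  E          0.0403     7.515    0.9985
  solve Keq expr → x = 0.07183; check Q = 269.7
Then change container volume by factor 0.5 (V_new/V_old).
Step 2:
                  M         A         G
  I          0.0806     15.03     1.997
  C        -0.03989   -0.0266    0.0266
  E          0.0407        15     2.024
  solve Keq expr → x = 0.0133; check Q = 269.7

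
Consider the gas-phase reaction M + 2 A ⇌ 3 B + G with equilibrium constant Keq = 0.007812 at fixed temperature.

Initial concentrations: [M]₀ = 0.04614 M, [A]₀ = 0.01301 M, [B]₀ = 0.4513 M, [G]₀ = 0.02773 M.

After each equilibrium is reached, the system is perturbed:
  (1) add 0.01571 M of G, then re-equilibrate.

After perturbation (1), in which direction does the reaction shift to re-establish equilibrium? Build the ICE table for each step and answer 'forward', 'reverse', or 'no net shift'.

Direction: reverse

Q₀ = 326.4 vs Keq = 0.007812 ⇒ Q>K, reverse
Step 1:
                    M           A           B           G
  Initial     0.04614     0.01301      0.4513     0.02773
  Change      0.02768     0.05535    -0.08303    -0.02768
  Equil       0.07382     0.06836      0.3683  5.3956e-05
  solve Keq expr → x = -0.02768; check Q = 0.007812
Then add 0.01571 M of G.
Step 2:
                    M           A           B           G
  Initial     0.07382     0.06836      0.3683     0.01576
  Change      0.01556     0.03111    -0.04667    -0.01556
  Equil       0.08937     0.09947      0.3216  2.0770e-04
  solve Keq expr → x = -0.01556; check Q = 0.007812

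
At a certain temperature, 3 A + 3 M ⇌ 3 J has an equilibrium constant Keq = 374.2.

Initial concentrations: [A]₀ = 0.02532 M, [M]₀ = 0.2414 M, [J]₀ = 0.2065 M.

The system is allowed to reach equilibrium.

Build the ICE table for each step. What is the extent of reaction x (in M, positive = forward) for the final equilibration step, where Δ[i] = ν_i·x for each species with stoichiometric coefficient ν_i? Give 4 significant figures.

Q₀ = 3.8562e+04 vs Keq = 374.2 ⇒ Q>K, reverse
Step 1:
                  A         M         J
  Initial   0.02532    0.2414    0.2065
  Change    0.04954   0.04954  -0.04954
  Equil     0.07486    0.2909     0.157
  solve Keq expr → x = -0.01651; check Q = 374.2

x = -0.01651 M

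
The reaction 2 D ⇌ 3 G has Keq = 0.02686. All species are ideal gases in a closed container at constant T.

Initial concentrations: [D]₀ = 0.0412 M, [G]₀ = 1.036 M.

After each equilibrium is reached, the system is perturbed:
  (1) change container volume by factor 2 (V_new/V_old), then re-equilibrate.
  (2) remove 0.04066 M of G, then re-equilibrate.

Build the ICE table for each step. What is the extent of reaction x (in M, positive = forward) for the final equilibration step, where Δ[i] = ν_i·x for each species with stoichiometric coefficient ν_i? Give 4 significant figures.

x = 0.01124 M

Q₀ = 655.1 vs Keq = 0.02686 ⇒ Q>K, reverse
Step 1:
                   D          G
  Initial     0.0412      1.036
  Change        0.55     -0.825
  Equil       0.5912      0.211
  solve Keq expr → x = -0.275; check Q = 0.02686
Then change container volume by factor 2 (V_new/V_old).
Step 2:
                   D          G
  Initial     0.2956     0.1055
  Change    -0.01521    0.02282
  Equil       0.2804     0.1283
  solve Keq expr → x = 0.007606; check Q = 0.02686
Then remove 0.04066 M of G.
Step 3:
                   D          G
  Initial     0.2804    0.08764
  Change    -0.02247    0.03371
  Equil       0.2579     0.1213
  solve Keq expr → x = 0.01124; check Q = 0.02686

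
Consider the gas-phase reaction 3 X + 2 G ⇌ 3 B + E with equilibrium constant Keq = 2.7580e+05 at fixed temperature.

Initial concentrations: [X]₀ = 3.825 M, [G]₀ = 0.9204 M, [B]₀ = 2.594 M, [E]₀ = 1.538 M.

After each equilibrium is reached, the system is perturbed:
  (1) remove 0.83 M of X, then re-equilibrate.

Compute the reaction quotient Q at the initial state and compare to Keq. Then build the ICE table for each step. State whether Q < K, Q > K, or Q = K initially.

Q₀ = 0.5663 vs Keq = 2.7580e+05 ⇒ Q<K, forward
Step 1:
                    X           G           B           E
  I             3.825      0.9204       2.594       1.538
  C            -1.372     -0.9149       1.372      0.4574
  E             2.453    0.005531       3.966       1.995
  solve Keq expr → x = 0.4574; check Q = 2.7580e+05
Then remove 0.83 M of X.
Step 2:
                    X           G           B           E
  I             1.623    0.005531       3.966       1.995
  C          0.006973    0.004649   -0.006973   -0.002324
  E              1.63     0.01018       3.959       1.993
  solve Keq expr → x = -0.002324; check Q = 2.7580e+05

Q₀ = 0.5663; Q < K (proceeds forward)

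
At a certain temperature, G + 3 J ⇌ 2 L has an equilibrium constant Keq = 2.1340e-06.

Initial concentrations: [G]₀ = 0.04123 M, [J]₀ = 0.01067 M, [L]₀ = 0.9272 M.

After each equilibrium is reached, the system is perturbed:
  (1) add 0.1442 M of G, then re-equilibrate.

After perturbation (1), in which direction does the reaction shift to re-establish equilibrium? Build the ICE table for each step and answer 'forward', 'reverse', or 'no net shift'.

Direction: forward

Q₀ = 1.7165e+07 vs Keq = 2.1340e-06 ⇒ Q>K, reverse
Step 1:
                  G         J         L
  I         0.04123   0.01067    0.9272
  C          0.4627     1.388   -0.9255
  E           0.504     1.399  0.001716
  solve Keq expr → x = -0.4627; check Q = 2.1340e-06
Then add 0.1442 M of G.
Step 2:
                  G         J         L
  I          0.6482     1.399  0.001716
  C       -1.1458e-04 -3.4375e-04 2.2916e-04
  E          0.6481     1.399  0.001945
  solve Keq expr → x = 1.1458e-04; check Q = 2.1340e-06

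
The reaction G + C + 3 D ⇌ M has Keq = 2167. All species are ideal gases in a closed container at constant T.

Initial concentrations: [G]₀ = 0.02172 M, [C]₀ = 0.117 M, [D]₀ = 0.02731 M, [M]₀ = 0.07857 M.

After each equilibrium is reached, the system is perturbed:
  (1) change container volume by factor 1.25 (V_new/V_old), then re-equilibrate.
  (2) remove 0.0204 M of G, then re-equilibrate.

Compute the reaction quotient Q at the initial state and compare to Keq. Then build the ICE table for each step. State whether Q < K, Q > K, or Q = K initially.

Q₀ = 1.5179e+06; Q > K (proceeds reverse)

Q₀ = 1.5179e+06 vs Keq = 2167 ⇒ Q>K, reverse
Step 1:
                  G         C         D         M
  I         0.02172     0.117   0.02731   0.07857
  C         0.03506   0.03506    0.1052  -0.03506
  E         0.05678    0.1521    0.1325   0.04351
  solve Keq expr → x = -0.03506; check Q = 2167
Then change container volume by factor 1.25 (V_new/V_old).
Step 2:
                  G         C         D         M
  I         0.04542    0.1216     0.106   0.03481
  C        0.006451  0.006451   0.01935 -0.006451
  E         0.05187    0.1281    0.1253   0.02836
  solve Keq expr → x = -0.006451; check Q = 2167
Then remove 0.0204 M of G.
Step 3:
                  G         C         D         M
  I         0.03147    0.1281    0.1253   0.02836
  C        0.003459  0.003459   0.01038 -0.003459
  E         0.03493    0.1316    0.1357    0.0249
  solve Keq expr → x = -0.003459; check Q = 2167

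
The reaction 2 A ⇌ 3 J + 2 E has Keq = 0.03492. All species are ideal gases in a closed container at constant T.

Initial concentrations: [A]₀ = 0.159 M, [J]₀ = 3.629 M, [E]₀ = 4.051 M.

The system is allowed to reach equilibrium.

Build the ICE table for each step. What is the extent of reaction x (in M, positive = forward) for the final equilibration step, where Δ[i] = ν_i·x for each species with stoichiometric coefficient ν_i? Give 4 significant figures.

Q₀ = 3.1024e+04 vs Keq = 0.03492 ⇒ Q>K, reverse
Step 1:
                   A          J          E
  init         0.159      3.629      4.051
  Δ            2.168     -3.253     -2.168
  eq           2.327     0.3765      1.883
  solve Keq expr → x = -1.084; check Q = 0.03492

x = -1.084 M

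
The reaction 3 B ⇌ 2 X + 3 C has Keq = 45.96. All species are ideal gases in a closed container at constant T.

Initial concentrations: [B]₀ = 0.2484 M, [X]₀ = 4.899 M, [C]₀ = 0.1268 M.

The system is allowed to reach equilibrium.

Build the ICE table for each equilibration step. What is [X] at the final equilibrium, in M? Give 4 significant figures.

[X]_eq = 4.953 M

Q₀ = 3.192 vs Keq = 45.96 ⇒ Q<K, forward
Step 1:
                  B         X         C
  I          0.2484     4.899    0.1268
  C        -0.08036   0.05358   0.08036
  E           0.168     4.953    0.2072
  solve Keq expr → x = 0.02679; check Q = 45.96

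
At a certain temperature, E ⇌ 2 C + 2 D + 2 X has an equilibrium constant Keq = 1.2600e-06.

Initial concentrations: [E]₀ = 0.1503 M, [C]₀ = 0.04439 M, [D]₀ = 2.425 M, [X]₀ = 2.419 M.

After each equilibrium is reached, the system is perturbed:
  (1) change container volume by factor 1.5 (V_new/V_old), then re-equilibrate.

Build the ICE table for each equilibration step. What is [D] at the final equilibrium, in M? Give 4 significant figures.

Q₀ = 0.4511 vs Keq = 1.2600e-06 ⇒ Q>K, reverse
Step 1:
                  E         C         D         X
  Initial    0.1503   0.04439     2.425     2.419
  Change    0.02215  -0.04431  -0.04431  -0.04431
  Equil      0.1725 8.2454e-05     2.381     2.375
  solve Keq expr → x = -0.02215; check Q = 1.2600e-06
Then change container volume by factor 1.5 (V_new/V_old).
Step 2:
                  E         C         D         X
  Initial     0.115 5.4969e-05     1.587     1.583
  Change  -4.8229e-05 9.6458e-05 9.6458e-05 9.6458e-05
  Equil      0.1149 1.5143e-04     1.587     1.583
  solve Keq expr → x = 4.8229e-05; check Q = 1.2600e-06

[D]_eq = 1.587 M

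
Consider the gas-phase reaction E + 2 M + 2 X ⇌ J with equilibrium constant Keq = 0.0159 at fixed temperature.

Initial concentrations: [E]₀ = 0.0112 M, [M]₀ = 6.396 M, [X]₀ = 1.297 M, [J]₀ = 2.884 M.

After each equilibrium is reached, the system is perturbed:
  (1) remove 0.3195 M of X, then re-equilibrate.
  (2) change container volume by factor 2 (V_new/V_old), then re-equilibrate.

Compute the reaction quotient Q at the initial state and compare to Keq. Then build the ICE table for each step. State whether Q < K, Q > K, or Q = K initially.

Q₀ = 3.742 vs Keq = 0.0159 ⇒ Q>K, reverse
Step 1:
                   E          M          X          J
  Initial     0.0112      6.396      1.297      2.884
  Change      0.5035      1.007      1.007    -0.5035
  Equil       0.5147      7.403      2.304      2.381
  solve Keq expr → x = -0.5035; check Q = 0.0159
Then remove 0.3195 M of X.
Step 2:
                   E          M          X          J
  Initial     0.5147      7.403      1.984      2.381
  Change     0.06287     0.1257     0.1257   -0.06287
  Equil       0.5775      7.529       2.11      2.318
  solve Keq expr → x = -0.06287; check Q = 0.0159
Then change container volume by factor 2 (V_new/V_old).
Step 3:
                   E          M          X          J
  Initial     0.2888      3.764      1.055      1.159
  Change      0.3941     0.7883     0.7883    -0.3941
  Equil       0.6829      4.553      1.843     0.7647
  solve Keq expr → x = -0.3941; check Q = 0.0159

Q₀ = 3.742; Q > K (proceeds reverse)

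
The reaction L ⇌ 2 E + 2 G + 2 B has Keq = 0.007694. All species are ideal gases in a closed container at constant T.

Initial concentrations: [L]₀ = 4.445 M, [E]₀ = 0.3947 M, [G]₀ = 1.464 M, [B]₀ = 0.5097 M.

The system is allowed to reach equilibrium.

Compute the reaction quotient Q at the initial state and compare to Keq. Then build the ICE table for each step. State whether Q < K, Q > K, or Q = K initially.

Q₀ = 0.01952; Q > K (proceeds reverse)

Q₀ = 0.01952 vs Keq = 0.007694 ⇒ Q>K, reverse
Step 1:
                   L          E          G          B
  init         4.445     0.3947      1.464     0.5097
  Δ          0.04059   -0.08119   -0.08119   -0.08119
  eq           4.486     0.3135      1.383     0.4285
  solve Keq expr → x = -0.04059; check Q = 0.007694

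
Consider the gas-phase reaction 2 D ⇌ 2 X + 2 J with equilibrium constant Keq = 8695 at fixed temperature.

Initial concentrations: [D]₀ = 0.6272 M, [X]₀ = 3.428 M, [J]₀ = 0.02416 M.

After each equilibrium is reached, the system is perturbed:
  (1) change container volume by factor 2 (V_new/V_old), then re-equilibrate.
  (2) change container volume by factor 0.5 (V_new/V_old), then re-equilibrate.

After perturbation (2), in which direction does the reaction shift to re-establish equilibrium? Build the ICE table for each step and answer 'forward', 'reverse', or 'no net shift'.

Q₀ = 0.01744 vs Keq = 8695 ⇒ Q<K, forward
Step 1:
                  D         X         J
  I          0.6272     3.428   0.02416
  C         -0.6002    0.6002    0.6002
  E         0.02697     4.028    0.6244
  solve Keq expr → x = 0.3001; check Q = 8695
Then change container volume by factor 2 (V_new/V_old).
Step 2:
                  D         X         J
  I         0.01349     2.014    0.3122
  C       -0.006579  0.006579  0.006579
  E        0.006908     2.021    0.3188
  solve Keq expr → x = 0.003289; check Q = 8695
Then change container volume by factor 0.5 (V_new/V_old).
Step 3:
                  D         X         J
  I         0.01382     4.041    0.6375
  C         0.01316  -0.01316  -0.01316
  E         0.02697     4.028    0.6244
  solve Keq expr → x = -0.006579; check Q = 8695

Direction: reverse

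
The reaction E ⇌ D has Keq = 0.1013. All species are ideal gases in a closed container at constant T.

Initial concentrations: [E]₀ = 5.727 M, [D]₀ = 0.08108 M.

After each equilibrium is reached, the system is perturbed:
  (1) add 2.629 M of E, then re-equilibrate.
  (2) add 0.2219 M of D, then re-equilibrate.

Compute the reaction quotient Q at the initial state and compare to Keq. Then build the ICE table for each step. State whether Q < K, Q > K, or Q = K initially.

Q₀ = 0.01416; Q < K (proceeds forward)

Q₀ = 0.01416 vs Keq = 0.1013 ⇒ Q<K, forward
Step 1:
                   E          D
  Initial      5.727    0.08108
  Change     -0.4532     0.4532
  Equil        5.274     0.5342
  solve Keq expr → x = 0.4532; check Q = 0.1013
Then add 2.629 M of E.
Step 2:
                   E          D
  Initial      7.903     0.5342
  Change     -0.2418     0.2418
  Equil        7.661     0.7761
  solve Keq expr → x = 0.2418; check Q = 0.1013
Then add 0.2219 M of D.
Step 3:
                   E          D
  Initial      7.661      0.998
  Change      0.2015    -0.2015
  Equil        7.863     0.7965
  solve Keq expr → x = -0.2015; check Q = 0.1013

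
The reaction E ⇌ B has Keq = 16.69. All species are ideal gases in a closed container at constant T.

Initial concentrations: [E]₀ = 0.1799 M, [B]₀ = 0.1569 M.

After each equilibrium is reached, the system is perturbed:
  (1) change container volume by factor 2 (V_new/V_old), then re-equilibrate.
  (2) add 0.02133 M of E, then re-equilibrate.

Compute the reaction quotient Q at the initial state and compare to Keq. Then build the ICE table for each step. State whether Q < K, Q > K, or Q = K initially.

Q₀ = 0.8722; Q < K (proceeds forward)

Q₀ = 0.8722 vs Keq = 16.69 ⇒ Q<K, forward
Step 1:
                   E          B
  I           0.1799     0.1569
  C          -0.1609     0.1609
  E          0.01904     0.3178
  solve Keq expr → x = 0.1609; check Q = 16.69
Then change container volume by factor 2 (V_new/V_old).
Step 2:
                   E          B
  I          0.00952     0.1589
  C                0          0
  E          0.00952     0.1589
  solve Keq expr → x = 0; check Q = 16.69
Then add 0.02133 M of E.
Step 3:
                   E          B
  I          0.03085     0.1589
  C         -0.02012    0.02012
  E          0.01073      0.179
  solve Keq expr → x = 0.02012; check Q = 16.69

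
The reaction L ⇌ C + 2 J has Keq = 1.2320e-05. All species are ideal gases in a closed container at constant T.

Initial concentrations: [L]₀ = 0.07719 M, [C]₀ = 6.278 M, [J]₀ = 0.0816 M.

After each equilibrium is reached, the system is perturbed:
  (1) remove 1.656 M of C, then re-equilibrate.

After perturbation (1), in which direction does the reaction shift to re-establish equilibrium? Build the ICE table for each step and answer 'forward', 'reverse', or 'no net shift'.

Q₀ = 0.5416 vs Keq = 1.2320e-05 ⇒ Q>K, reverse
Step 1:
                    L           C           J
  Initial     0.07719       6.278      0.0816
  Change      0.04056    -0.04056    -0.08112
  Equil        0.1177       6.237  4.8226e-04
  solve Keq expr → x = -0.04056; check Q = 1.2320e-05
Then remove 1.656 M of C.
Step 2:
                    L           C           J
  Initial      0.1177       4.581  4.8226e-04
  Change  -4.0175e-05  4.0175e-05  8.0350e-05
  Equil        0.1177       4.581  5.6261e-04
  solve Keq expr → x = 4.0175e-05; check Q = 1.2320e-05

Direction: forward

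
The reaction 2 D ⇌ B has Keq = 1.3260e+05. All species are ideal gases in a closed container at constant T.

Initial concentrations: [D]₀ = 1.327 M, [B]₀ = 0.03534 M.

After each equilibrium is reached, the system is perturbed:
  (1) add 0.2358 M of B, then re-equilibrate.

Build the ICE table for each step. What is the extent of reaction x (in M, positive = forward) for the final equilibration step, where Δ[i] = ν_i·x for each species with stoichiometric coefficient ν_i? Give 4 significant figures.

Q₀ = 0.02007 vs Keq = 1.3260e+05 ⇒ Q<K, forward
Step 1:
                  D         B
  I           1.327   0.03534
  C          -1.325    0.6624
  E        0.002294    0.6977
  solve Keq expr → x = 0.6624; check Q = 1.3260e+05
Then add 0.2358 M of B.
Step 2:
                  D         B
  I        0.002294    0.9335
  C       3.5920e-04 -1.7960e-04
  E        0.002653    0.9333
  solve Keq expr → x = -1.7960e-04; check Q = 1.3260e+05

x = -1.7960e-04 M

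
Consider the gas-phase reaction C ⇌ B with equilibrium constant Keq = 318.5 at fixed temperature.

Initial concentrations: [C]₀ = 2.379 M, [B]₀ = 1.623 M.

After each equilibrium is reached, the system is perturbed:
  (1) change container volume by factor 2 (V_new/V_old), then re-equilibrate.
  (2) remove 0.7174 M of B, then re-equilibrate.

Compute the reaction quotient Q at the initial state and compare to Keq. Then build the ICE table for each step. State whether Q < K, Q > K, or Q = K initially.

Q₀ = 0.6822 vs Keq = 318.5 ⇒ Q<K, forward
Step 1:
                    C           B
  init          2.379       1.623
  Δ            -2.366       2.366
  eq          0.01253       3.989
  solve Keq expr → x = 2.366; check Q = 318.5
Then change container volume by factor 2 (V_new/V_old).
Step 2:
                    C           B
  init       0.006263       1.995
  Δ                 0           0
  eq         0.006263       1.995
  solve Keq expr → x = 0; check Q = 318.5
Then remove 0.7174 M of B.
Step 3:
                    C           B
  init       0.006263       1.277
  Δ         -0.002245    0.002245
  eq         0.004018        1.28
  solve Keq expr → x = 0.002245; check Q = 318.5

Q₀ = 0.6822; Q < K (proceeds forward)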